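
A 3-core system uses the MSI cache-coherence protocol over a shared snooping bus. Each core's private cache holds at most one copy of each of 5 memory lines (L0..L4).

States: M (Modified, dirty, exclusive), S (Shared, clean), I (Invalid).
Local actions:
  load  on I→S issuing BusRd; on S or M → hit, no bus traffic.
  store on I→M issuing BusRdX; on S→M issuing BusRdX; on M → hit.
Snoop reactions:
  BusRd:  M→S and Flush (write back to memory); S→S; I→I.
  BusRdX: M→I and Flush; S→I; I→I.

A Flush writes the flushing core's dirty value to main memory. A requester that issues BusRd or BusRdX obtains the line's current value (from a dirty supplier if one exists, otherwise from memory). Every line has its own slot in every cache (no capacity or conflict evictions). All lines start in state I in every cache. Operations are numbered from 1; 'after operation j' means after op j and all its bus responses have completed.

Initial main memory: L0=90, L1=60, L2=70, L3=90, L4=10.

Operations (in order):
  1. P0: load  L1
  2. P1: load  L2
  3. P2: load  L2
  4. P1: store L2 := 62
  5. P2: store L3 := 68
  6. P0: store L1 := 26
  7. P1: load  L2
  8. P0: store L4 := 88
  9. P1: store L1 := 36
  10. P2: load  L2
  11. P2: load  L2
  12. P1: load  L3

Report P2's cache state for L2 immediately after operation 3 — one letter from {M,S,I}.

  op1 P0: load  L1 → S/I/I on L1; bus BusRd; mem=60
  op2 P1: load  L2 → I/S/I on L2; bus BusRd; mem=70
  op3 P2: load  L2 → I/S/S on L2; bus BusRd; mem=70
  op4 P1: store L2 := 62 → I/M/I on L2; bus BusRdX; mem=70
  op5 P2: store L3 := 68 → I/I/M on L3; bus BusRdX; mem=90
  op6 P0: store L1 := 26 → M/I/I on L1; bus BusRdX; mem=60
  op7 P1: load  L2 → I/M/I on L2; bus (none); mem=70
  op8 P0: store L4 := 88 → M/I/I on L4; bus BusRdX; mem=10
  op9 P1: store L1 := 36 → I/M/I on L1; bus BusRdX Flush; mem=26
  op10 P2: load  L2 → I/S/S on L2; bus BusRd Flush; mem=62
  op11 P2: load  L2 → I/S/S on L2; bus (none); mem=62
  op12 P1: load  L3 → I/S/S on L3; bus BusRd Flush; mem=68

state = S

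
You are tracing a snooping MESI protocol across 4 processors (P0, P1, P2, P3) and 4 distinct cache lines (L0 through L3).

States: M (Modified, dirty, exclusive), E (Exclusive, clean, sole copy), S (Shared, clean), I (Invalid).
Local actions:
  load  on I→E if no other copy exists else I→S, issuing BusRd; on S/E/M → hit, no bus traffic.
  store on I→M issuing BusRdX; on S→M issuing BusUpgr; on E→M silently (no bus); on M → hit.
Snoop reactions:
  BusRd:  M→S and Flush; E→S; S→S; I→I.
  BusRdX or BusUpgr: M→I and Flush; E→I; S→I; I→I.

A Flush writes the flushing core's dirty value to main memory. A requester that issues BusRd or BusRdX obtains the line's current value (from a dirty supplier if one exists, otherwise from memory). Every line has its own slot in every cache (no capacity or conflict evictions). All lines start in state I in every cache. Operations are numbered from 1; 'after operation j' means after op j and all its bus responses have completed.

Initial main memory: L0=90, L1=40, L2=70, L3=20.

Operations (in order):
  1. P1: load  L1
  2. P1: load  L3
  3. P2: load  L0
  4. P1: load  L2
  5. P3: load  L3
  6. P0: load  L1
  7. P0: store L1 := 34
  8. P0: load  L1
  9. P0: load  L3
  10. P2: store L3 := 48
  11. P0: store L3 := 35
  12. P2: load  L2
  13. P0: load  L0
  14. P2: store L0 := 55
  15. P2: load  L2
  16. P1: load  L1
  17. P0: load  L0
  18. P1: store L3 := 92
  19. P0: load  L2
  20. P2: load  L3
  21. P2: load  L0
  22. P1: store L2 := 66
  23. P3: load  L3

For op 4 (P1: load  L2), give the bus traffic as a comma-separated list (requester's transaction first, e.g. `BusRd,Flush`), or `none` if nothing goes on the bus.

bus = BusRd

  op1 P1: load  L1 → I/E/I/I on L1; bus BusRd; mem=40
  op2 P1: load  L3 → I/E/I/I on L3; bus BusRd; mem=20
  op3 P2: load  L0 → I/I/E/I on L0; bus BusRd; mem=90
  op4 P1: load  L2 → I/E/I/I on L2; bus BusRd; mem=70
  op5 P3: load  L3 → I/S/I/S on L3; bus BusRd; mem=20
  op6 P0: load  L1 → S/S/I/I on L1; bus BusRd; mem=40
  op7 P0: store L1 := 34 → M/I/I/I on L1; bus BusUpgr; mem=40
  op8 P0: load  L1 → M/I/I/I on L1; bus (none); mem=40
  op9 P0: load  L3 → S/S/I/S on L3; bus BusRd; mem=20
  op10 P2: store L3 := 48 → I/I/M/I on L3; bus BusRdX; mem=20
  op11 P0: store L3 := 35 → M/I/I/I on L3; bus BusRdX Flush; mem=48
  op12 P2: load  L2 → I/S/S/I on L2; bus BusRd; mem=70
  op13 P0: load  L0 → S/I/S/I on L0; bus BusRd; mem=90
  op14 P2: store L0 := 55 → I/I/M/I on L0; bus BusUpgr; mem=90
  op15 P2: load  L2 → I/S/S/I on L2; bus (none); mem=70
  op16 P1: load  L1 → S/S/I/I on L1; bus BusRd Flush; mem=34
  op17 P0: load  L0 → S/I/S/I on L0; bus BusRd Flush; mem=55
  op18 P1: store L3 := 92 → I/M/I/I on L3; bus BusRdX Flush; mem=35
  op19 P0: load  L2 → S/S/S/I on L2; bus BusRd; mem=70
  op20 P2: load  L3 → I/S/S/I on L3; bus BusRd Flush; mem=92
  op21 P2: load  L0 → S/I/S/I on L0; bus (none); mem=55
  op22 P1: store L2 := 66 → I/M/I/I on L2; bus BusUpgr; mem=70
  op23 P3: load  L3 → I/S/S/S on L3; bus BusRd; mem=92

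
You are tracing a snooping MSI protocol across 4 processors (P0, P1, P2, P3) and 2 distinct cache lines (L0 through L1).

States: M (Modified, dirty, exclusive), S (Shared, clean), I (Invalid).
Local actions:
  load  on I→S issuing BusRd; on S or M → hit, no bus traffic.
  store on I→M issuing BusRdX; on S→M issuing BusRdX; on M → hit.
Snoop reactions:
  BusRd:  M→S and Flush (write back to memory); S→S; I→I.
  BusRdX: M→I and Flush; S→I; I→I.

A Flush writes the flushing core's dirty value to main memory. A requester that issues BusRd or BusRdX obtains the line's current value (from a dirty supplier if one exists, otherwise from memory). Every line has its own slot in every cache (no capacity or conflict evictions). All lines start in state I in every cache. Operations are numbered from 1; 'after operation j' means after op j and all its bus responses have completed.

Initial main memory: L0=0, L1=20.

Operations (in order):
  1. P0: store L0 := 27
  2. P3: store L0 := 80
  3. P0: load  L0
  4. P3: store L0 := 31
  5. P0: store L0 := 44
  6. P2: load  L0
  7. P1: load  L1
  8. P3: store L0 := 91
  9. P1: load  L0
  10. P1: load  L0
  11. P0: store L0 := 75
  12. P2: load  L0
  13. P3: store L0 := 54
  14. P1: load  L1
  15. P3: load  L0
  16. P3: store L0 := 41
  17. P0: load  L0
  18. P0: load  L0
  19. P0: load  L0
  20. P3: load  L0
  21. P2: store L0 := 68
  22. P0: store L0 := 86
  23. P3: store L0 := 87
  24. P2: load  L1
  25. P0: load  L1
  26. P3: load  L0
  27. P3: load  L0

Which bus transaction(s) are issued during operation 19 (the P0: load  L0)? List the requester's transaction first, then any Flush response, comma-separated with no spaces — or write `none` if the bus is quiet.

  op1 P0: store L0 := 27 → M/I/I/I on L0; bus BusRdX; mem=0
  op2 P3: store L0 := 80 → I/I/I/M on L0; bus BusRdX Flush; mem=27
  op3 P0: load  L0 → S/I/I/S on L0; bus BusRd Flush; mem=80
  op4 P3: store L0 := 31 → I/I/I/M on L0; bus BusRdX; mem=80
  op5 P0: store L0 := 44 → M/I/I/I on L0; bus BusRdX Flush; mem=31
  op6 P2: load  L0 → S/I/S/I on L0; bus BusRd Flush; mem=44
  op7 P1: load  L1 → I/S/I/I on L1; bus BusRd; mem=20
  op8 P3: store L0 := 91 → I/I/I/M on L0; bus BusRdX; mem=44
  op9 P1: load  L0 → I/S/I/S on L0; bus BusRd Flush; mem=91
  op10 P1: load  L0 → I/S/I/S on L0; bus (none); mem=91
  op11 P0: store L0 := 75 → M/I/I/I on L0; bus BusRdX; mem=91
  op12 P2: load  L0 → S/I/S/I on L0; bus BusRd Flush; mem=75
  op13 P3: store L0 := 54 → I/I/I/M on L0; bus BusRdX; mem=75
  op14 P1: load  L1 → I/S/I/I on L1; bus (none); mem=20
  op15 P3: load  L0 → I/I/I/M on L0; bus (none); mem=75
  op16 P3: store L0 := 41 → I/I/I/M on L0; bus (none); mem=75
  op17 P0: load  L0 → S/I/I/S on L0; bus BusRd Flush; mem=41
  op18 P0: load  L0 → S/I/I/S on L0; bus (none); mem=41
  op19 P0: load  L0 → S/I/I/S on L0; bus (none); mem=41
  op20 P3: load  L0 → S/I/I/S on L0; bus (none); mem=41
  op21 P2: store L0 := 68 → I/I/M/I on L0; bus BusRdX; mem=41
  op22 P0: store L0 := 86 → M/I/I/I on L0; bus BusRdX Flush; mem=68
  op23 P3: store L0 := 87 → I/I/I/M on L0; bus BusRdX Flush; mem=86
  op24 P2: load  L1 → I/S/S/I on L1; bus BusRd; mem=20
  op25 P0: load  L1 → S/S/S/I on L1; bus BusRd; mem=20
  op26 P3: load  L0 → I/I/I/M on L0; bus (none); mem=86
  op27 P3: load  L0 → I/I/I/M on L0; bus (none); mem=86

bus = none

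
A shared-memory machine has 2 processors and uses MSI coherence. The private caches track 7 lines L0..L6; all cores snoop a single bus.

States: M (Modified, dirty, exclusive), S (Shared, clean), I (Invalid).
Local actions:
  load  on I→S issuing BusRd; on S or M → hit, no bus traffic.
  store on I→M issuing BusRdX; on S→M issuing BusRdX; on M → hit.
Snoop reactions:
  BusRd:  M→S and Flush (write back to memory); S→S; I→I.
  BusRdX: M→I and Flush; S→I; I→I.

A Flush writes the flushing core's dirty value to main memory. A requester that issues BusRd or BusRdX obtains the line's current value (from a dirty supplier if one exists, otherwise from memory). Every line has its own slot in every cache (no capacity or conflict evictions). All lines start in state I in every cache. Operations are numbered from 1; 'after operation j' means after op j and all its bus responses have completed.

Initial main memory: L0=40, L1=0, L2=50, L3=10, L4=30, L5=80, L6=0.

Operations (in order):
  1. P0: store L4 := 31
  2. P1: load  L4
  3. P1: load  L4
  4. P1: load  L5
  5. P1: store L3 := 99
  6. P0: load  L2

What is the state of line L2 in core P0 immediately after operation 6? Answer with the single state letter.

1. P0: store L4 := 31  bus=[BusRdX]  L4: P0=M P1=I  mem[L4]=30
2. P1: load  L4  bus=[BusRd,Flush]  L4: P0=S P1=S  mem[L4]=31
3. P1: load  L4  bus=[-]  L4: P0=S P1=S  mem[L4]=31
4. P1: load  L5  bus=[BusRd]  L5: P0=I P1=S  mem[L5]=80
5. P1: store L3 := 99  bus=[BusRdX]  L3: P0=I P1=M  mem[L3]=10
6. P0: load  L2  bus=[BusRd]  L2: P0=S P1=I  mem[L2]=50

state = S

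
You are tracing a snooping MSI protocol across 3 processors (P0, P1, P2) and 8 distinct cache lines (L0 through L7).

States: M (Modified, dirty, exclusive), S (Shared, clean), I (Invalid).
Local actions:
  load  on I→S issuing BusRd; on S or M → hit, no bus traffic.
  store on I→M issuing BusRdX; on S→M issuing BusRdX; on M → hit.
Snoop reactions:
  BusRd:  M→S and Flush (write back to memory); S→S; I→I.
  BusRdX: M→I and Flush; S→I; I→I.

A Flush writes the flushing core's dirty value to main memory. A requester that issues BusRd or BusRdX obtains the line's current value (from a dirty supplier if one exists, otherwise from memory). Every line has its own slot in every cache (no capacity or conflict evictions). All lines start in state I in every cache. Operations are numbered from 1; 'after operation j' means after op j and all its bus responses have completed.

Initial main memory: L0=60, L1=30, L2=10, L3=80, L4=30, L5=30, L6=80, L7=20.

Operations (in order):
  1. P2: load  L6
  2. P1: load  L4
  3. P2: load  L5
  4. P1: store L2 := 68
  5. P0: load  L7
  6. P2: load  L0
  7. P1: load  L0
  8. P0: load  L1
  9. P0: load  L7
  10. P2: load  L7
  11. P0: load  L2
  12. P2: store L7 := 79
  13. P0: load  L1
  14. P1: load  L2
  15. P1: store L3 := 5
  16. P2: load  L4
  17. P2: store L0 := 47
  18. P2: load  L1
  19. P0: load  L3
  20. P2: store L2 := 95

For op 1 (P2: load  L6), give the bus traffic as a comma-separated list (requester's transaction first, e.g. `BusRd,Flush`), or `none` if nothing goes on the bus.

  op1 P2: load  L6 → I/I/S on L6; bus BusRd; mem=80
  op2 P1: load  L4 → I/S/I on L4; bus BusRd; mem=30
  op3 P2: load  L5 → I/I/S on L5; bus BusRd; mem=30
  op4 P1: store L2 := 68 → I/M/I on L2; bus BusRdX; mem=10
  op5 P0: load  L7 → S/I/I on L7; bus BusRd; mem=20
  op6 P2: load  L0 → I/I/S on L0; bus BusRd; mem=60
  op7 P1: load  L0 → I/S/S on L0; bus BusRd; mem=60
  op8 P0: load  L1 → S/I/I on L1; bus BusRd; mem=30
  op9 P0: load  L7 → S/I/I on L7; bus (none); mem=20
  op10 P2: load  L7 → S/I/S on L7; bus BusRd; mem=20
  op11 P0: load  L2 → S/S/I on L2; bus BusRd Flush; mem=68
  op12 P2: store L7 := 79 → I/I/M on L7; bus BusRdX; mem=20
  op13 P0: load  L1 → S/I/I on L1; bus (none); mem=30
  op14 P1: load  L2 → S/S/I on L2; bus (none); mem=68
  op15 P1: store L3 := 5 → I/M/I on L3; bus BusRdX; mem=80
  op16 P2: load  L4 → I/S/S on L4; bus BusRd; mem=30
  op17 P2: store L0 := 47 → I/I/M on L0; bus BusRdX; mem=60
  op18 P2: load  L1 → S/I/S on L1; bus BusRd; mem=30
  op19 P0: load  L3 → S/S/I on L3; bus BusRd Flush; mem=5
  op20 P2: store L2 := 95 → I/I/M on L2; bus BusRdX; mem=68

bus = BusRd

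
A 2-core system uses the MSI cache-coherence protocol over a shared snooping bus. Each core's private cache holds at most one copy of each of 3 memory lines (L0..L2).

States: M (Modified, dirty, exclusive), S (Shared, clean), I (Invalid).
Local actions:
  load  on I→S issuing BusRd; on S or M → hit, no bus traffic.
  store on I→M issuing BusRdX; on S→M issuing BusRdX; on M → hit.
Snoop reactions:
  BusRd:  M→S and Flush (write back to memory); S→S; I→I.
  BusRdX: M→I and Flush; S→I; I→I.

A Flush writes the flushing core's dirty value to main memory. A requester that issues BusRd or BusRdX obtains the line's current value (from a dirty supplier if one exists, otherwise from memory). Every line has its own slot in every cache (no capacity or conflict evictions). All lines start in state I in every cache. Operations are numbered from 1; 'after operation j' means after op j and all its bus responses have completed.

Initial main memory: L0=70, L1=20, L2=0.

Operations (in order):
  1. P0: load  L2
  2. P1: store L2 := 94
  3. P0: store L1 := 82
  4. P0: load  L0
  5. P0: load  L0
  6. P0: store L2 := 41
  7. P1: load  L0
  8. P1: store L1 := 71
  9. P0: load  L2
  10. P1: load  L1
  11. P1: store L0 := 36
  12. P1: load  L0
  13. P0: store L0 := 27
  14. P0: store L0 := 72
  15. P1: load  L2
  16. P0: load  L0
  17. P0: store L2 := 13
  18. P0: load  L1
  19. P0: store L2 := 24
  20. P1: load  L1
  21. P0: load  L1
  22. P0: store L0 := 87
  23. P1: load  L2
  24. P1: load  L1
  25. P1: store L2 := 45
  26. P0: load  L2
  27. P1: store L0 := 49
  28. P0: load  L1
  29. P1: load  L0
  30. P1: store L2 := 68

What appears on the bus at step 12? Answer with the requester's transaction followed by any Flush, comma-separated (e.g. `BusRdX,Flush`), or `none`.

bus = none

  op1 P0: load  L2 → S/I on L2; bus BusRd; mem=0
  op2 P1: store L2 := 94 → I/M on L2; bus BusRdX; mem=0
  op3 P0: store L1 := 82 → M/I on L1; bus BusRdX; mem=20
  op4 P0: load  L0 → S/I on L0; bus BusRd; mem=70
  op5 P0: load  L0 → S/I on L0; bus (none); mem=70
  op6 P0: store L2 := 41 → M/I on L2; bus BusRdX Flush; mem=94
  op7 P1: load  L0 → S/S on L0; bus BusRd; mem=70
  op8 P1: store L1 := 71 → I/M on L1; bus BusRdX Flush; mem=82
  op9 P0: load  L2 → M/I on L2; bus (none); mem=94
  op10 P1: load  L1 → I/M on L1; bus (none); mem=82
  op11 P1: store L0 := 36 → I/M on L0; bus BusRdX; mem=70
  op12 P1: load  L0 → I/M on L0; bus (none); mem=70
  op13 P0: store L0 := 27 → M/I on L0; bus BusRdX Flush; mem=36
  op14 P0: store L0 := 72 → M/I on L0; bus (none); mem=36
  op15 P1: load  L2 → S/S on L2; bus BusRd Flush; mem=41
  op16 P0: load  L0 → M/I on L0; bus (none); mem=36
  op17 P0: store L2 := 13 → M/I on L2; bus BusRdX; mem=41
  op18 P0: load  L1 → S/S on L1; bus BusRd Flush; mem=71
  op19 P0: store L2 := 24 → M/I on L2; bus (none); mem=41
  op20 P1: load  L1 → S/S on L1; bus (none); mem=71
  op21 P0: load  L1 → S/S on L1; bus (none); mem=71
  op22 P0: store L0 := 87 → M/I on L0; bus (none); mem=36
  op23 P1: load  L2 → S/S on L2; bus BusRd Flush; mem=24
  op24 P1: load  L1 → S/S on L1; bus (none); mem=71
  op25 P1: store L2 := 45 → I/M on L2; bus BusRdX; mem=24
  op26 P0: load  L2 → S/S on L2; bus BusRd Flush; mem=45
  op27 P1: store L0 := 49 → I/M on L0; bus BusRdX Flush; mem=87
  op28 P0: load  L1 → S/S on L1; bus (none); mem=71
  op29 P1: load  L0 → I/M on L0; bus (none); mem=87
  op30 P1: store L2 := 68 → I/M on L2; bus BusRdX; mem=45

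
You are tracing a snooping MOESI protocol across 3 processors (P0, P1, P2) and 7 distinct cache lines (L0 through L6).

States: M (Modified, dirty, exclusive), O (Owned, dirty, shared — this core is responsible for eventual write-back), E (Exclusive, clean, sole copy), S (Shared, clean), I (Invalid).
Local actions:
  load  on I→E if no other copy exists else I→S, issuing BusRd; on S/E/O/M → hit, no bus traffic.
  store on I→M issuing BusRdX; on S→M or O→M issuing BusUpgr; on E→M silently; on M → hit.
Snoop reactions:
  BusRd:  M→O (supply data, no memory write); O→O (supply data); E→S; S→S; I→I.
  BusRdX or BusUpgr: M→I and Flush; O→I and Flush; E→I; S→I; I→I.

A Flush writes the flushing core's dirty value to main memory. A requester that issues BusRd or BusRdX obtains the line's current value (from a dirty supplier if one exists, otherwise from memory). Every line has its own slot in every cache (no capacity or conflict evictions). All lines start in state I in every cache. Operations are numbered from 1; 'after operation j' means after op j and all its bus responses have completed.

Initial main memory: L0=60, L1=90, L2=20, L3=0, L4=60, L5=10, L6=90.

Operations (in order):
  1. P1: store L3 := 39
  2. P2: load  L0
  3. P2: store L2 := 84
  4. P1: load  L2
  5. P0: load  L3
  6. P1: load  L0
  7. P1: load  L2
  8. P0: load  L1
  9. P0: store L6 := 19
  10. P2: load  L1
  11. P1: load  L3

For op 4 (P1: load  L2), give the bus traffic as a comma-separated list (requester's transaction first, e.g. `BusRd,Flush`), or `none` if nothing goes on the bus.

  op1 P1: store L3 := 39 → I/M/I on L3; bus BusRdX; mem=0
  op2 P2: load  L0 → I/I/E on L0; bus BusRd; mem=60
  op3 P2: store L2 := 84 → I/I/M on L2; bus BusRdX; mem=20
  op4 P1: load  L2 → I/S/O on L2; bus BusRd; mem=20
  op5 P0: load  L3 → S/O/I on L3; bus BusRd; mem=0
  op6 P1: load  L0 → I/S/S on L0; bus BusRd; mem=60
  op7 P1: load  L2 → I/S/O on L2; bus (none); mem=20
  op8 P0: load  L1 → E/I/I on L1; bus BusRd; mem=90
  op9 P0: store L6 := 19 → M/I/I on L6; bus BusRdX; mem=90
  op10 P2: load  L1 → S/I/S on L1; bus BusRd; mem=90
  op11 P1: load  L3 → S/O/I on L3; bus (none); mem=0

bus = BusRd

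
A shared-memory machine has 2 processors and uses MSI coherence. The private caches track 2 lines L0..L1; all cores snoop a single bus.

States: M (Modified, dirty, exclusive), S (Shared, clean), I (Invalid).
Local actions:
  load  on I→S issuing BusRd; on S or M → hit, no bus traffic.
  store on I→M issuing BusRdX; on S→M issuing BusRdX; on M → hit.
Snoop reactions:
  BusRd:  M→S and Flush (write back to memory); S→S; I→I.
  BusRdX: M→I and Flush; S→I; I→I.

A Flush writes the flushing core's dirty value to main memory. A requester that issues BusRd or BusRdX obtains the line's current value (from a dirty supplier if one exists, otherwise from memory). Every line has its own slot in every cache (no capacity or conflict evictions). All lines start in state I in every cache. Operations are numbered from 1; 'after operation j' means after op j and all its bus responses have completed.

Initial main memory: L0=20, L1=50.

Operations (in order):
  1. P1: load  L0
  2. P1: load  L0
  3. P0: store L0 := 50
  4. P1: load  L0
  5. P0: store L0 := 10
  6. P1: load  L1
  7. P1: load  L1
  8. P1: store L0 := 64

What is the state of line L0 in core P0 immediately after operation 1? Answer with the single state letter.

step 1: P1: load  L0  ⟶  IS  (L0)  txn=BusRd  M[L0]=20
step 2: P1: load  L0  ⟶  IS  (L0)  txn=∅  M[L0]=20
step 3: P0: store L0 := 50  ⟶  MI  (L0)  txn=BusRdX  M[L0]=20
step 4: P1: load  L0  ⟶  SS  (L0)  txn=BusRd+Flush  M[L0]=50
step 5: P0: store L0 := 10  ⟶  MI  (L0)  txn=BusRdX  M[L0]=50
step 6: P1: load  L1  ⟶  IS  (L1)  txn=BusRd  M[L1]=50
step 7: P1: load  L1  ⟶  IS  (L1)  txn=∅  M[L1]=50
step 8: P1: store L0 := 64  ⟶  IM  (L0)  txn=BusRdX+Flush  M[L0]=10

state = I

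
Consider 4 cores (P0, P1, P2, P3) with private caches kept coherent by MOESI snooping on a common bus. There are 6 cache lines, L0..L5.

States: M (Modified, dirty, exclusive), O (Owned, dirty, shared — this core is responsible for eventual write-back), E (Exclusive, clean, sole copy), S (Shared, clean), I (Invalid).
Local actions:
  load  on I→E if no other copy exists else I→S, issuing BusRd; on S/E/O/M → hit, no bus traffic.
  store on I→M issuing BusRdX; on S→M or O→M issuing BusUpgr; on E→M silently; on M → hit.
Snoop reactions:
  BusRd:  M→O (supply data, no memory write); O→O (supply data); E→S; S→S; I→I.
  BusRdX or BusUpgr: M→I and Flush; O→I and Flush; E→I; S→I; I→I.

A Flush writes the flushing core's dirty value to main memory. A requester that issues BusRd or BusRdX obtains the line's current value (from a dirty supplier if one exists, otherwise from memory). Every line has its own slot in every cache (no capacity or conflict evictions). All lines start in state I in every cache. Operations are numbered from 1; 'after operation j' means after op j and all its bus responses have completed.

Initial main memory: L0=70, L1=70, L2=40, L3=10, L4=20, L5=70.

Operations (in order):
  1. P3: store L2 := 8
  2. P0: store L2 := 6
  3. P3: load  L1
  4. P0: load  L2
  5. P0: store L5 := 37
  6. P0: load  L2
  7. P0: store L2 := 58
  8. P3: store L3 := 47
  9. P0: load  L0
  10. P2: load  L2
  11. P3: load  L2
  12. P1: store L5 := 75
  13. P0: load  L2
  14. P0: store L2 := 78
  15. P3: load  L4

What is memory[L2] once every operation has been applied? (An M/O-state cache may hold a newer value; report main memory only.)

step 1: P3: store L2 := 8  ⟶  IIIM  (L2)  txn=BusRdX  M[L2]=40
step 2: P0: store L2 := 6  ⟶  MIII  (L2)  txn=BusRdX+Flush  M[L2]=8
step 3: P3: load  L1  ⟶  IIIE  (L1)  txn=BusRd  M[L1]=70
step 4: P0: load  L2  ⟶  MIII  (L2)  txn=∅  M[L2]=8
step 5: P0: store L5 := 37  ⟶  MIII  (L5)  txn=BusRdX  M[L5]=70
step 6: P0: load  L2  ⟶  MIII  (L2)  txn=∅  M[L2]=8
step 7: P0: store L2 := 58  ⟶  MIII  (L2)  txn=∅  M[L2]=8
step 8: P3: store L3 := 47  ⟶  IIIM  (L3)  txn=BusRdX  M[L3]=10
step 9: P0: load  L0  ⟶  EIII  (L0)  txn=BusRd  M[L0]=70
step 10: P2: load  L2  ⟶  OISI  (L2)  txn=BusRd  M[L2]=8
step 11: P3: load  L2  ⟶  OISS  (L2)  txn=BusRd  M[L2]=8
step 12: P1: store L5 := 75  ⟶  IMII  (L5)  txn=BusRdX+Flush  M[L5]=37
step 13: P0: load  L2  ⟶  OISS  (L2)  txn=∅  M[L2]=8
step 14: P0: store L2 := 78  ⟶  MIII  (L2)  txn=BusUpgr  M[L2]=8
step 15: P3: load  L4  ⟶  IIIE  (L4)  txn=BusRd  M[L4]=20

memory[L2] = 8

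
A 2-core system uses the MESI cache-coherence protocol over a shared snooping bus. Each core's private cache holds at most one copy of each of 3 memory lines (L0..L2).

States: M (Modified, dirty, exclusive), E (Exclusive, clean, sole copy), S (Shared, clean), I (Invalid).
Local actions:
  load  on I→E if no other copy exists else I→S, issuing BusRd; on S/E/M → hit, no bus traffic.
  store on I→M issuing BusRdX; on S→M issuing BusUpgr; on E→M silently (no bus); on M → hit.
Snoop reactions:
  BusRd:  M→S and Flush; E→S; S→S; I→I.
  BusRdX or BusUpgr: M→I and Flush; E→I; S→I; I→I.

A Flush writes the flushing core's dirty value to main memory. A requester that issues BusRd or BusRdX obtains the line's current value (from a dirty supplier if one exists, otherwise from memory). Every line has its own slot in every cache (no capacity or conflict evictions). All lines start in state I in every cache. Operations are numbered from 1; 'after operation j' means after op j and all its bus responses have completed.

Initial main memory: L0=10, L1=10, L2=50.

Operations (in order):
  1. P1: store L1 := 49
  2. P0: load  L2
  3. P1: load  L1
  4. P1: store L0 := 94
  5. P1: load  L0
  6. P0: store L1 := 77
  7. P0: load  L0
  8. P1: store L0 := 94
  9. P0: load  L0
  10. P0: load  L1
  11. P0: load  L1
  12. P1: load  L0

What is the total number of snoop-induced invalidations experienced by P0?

invalidations = 1

  op1 P1: store L1 := 49 → I/M on L1; bus BusRdX; mem=10
  op2 P0: load  L2 → E/I on L2; bus BusRd; mem=50
  op3 P1: load  L1 → I/M on L1; bus (none); mem=10
  op4 P1: store L0 := 94 → I/M on L0; bus BusRdX; mem=10
  op5 P1: load  L0 → I/M on L0; bus (none); mem=10
  op6 P0: store L1 := 77 → M/I on L1; bus BusRdX Flush; mem=49
  op7 P0: load  L0 → S/S on L0; bus BusRd Flush; mem=94
  op8 P1: store L0 := 94 → I/M on L0; bus BusUpgr; mem=94
  op9 P0: load  L0 → S/S on L0; bus BusRd Flush; mem=94
  op10 P0: load  L1 → M/I on L1; bus (none); mem=49
  op11 P0: load  L1 → M/I on L1; bus (none); mem=49
  op12 P1: load  L0 → S/S on L0; bus (none); mem=94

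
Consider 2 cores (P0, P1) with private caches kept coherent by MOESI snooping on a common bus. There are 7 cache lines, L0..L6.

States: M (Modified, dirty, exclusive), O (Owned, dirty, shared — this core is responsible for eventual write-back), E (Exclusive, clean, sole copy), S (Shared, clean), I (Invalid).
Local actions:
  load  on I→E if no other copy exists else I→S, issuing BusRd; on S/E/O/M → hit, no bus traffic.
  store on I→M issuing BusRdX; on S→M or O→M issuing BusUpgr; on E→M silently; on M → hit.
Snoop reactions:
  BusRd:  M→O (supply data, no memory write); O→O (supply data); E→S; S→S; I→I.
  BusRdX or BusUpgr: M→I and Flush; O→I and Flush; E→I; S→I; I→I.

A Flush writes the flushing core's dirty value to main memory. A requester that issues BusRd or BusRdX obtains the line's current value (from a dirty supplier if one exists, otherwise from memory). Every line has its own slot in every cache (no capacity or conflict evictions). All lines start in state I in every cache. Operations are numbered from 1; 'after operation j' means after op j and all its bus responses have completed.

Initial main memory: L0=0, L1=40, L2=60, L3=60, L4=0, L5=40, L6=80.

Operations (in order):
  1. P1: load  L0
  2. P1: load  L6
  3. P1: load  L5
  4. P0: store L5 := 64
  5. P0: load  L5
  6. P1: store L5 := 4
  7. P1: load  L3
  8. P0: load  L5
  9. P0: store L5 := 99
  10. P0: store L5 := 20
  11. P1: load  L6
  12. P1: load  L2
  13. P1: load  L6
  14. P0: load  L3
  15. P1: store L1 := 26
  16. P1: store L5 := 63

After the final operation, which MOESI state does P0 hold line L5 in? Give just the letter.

state = I

  op1 P1: load  L0 → I/E on L0; bus BusRd; mem=0
  op2 P1: load  L6 → I/E on L6; bus BusRd; mem=80
  op3 P1: load  L5 → I/E on L5; bus BusRd; mem=40
  op4 P0: store L5 := 64 → M/I on L5; bus BusRdX; mem=40
  op5 P0: load  L5 → M/I on L5; bus (none); mem=40
  op6 P1: store L5 := 4 → I/M on L5; bus BusRdX Flush; mem=64
  op7 P1: load  L3 → I/E on L3; bus BusRd; mem=60
  op8 P0: load  L5 → S/O on L5; bus BusRd; mem=64
  op9 P0: store L5 := 99 → M/I on L5; bus BusUpgr Flush; mem=4
  op10 P0: store L5 := 20 → M/I on L5; bus (none); mem=4
  op11 P1: load  L6 → I/E on L6; bus (none); mem=80
  op12 P1: load  L2 → I/E on L2; bus BusRd; mem=60
  op13 P1: load  L6 → I/E on L6; bus (none); mem=80
  op14 P0: load  L3 → S/S on L3; bus BusRd; mem=60
  op15 P1: store L1 := 26 → I/M on L1; bus BusRdX; mem=40
  op16 P1: store L5 := 63 → I/M on L5; bus BusRdX Flush; mem=20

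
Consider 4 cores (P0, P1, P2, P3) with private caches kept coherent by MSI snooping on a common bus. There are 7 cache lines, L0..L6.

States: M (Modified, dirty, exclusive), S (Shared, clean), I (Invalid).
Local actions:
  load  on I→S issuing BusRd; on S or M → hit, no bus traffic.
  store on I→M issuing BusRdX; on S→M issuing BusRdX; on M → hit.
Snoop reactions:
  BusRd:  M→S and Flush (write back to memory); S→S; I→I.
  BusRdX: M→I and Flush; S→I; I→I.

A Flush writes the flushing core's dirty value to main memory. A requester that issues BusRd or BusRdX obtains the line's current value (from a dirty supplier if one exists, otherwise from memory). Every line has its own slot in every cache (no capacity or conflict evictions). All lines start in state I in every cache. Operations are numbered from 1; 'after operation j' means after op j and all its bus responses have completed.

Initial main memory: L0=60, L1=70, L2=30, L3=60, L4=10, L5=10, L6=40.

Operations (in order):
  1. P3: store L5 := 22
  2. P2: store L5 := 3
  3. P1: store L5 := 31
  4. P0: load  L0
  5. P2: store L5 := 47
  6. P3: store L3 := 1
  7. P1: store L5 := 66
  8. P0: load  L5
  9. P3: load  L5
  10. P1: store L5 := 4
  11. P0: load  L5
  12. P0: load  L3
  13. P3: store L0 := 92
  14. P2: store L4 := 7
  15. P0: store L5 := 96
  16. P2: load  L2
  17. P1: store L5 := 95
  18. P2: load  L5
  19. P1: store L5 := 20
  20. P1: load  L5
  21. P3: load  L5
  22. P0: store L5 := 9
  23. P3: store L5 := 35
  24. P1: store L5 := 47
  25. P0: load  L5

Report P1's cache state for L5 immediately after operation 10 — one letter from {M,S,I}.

state = M

1. P3: store L5 := 22  bus=[BusRdX]  L5: P0=I P1=I P2=I P3=M  mem[L5]=10
2. P2: store L5 := 3  bus=[BusRdX,Flush]  L5: P0=I P1=I P2=M P3=I  mem[L5]=22
3. P1: store L5 := 31  bus=[BusRdX,Flush]  L5: P0=I P1=M P2=I P3=I  mem[L5]=3
4. P0: load  L0  bus=[BusRd]  L0: P0=S P1=I P2=I P3=I  mem[L0]=60
5. P2: store L5 := 47  bus=[BusRdX,Flush]  L5: P0=I P1=I P2=M P3=I  mem[L5]=31
6. P3: store L3 := 1  bus=[BusRdX]  L3: P0=I P1=I P2=I P3=M  mem[L3]=60
7. P1: store L5 := 66  bus=[BusRdX,Flush]  L5: P0=I P1=M P2=I P3=I  mem[L5]=47
8. P0: load  L5  bus=[BusRd,Flush]  L5: P0=S P1=S P2=I P3=I  mem[L5]=66
9. P3: load  L5  bus=[BusRd]  L5: P0=S P1=S P2=I P3=S  mem[L5]=66
10. P1: store L5 := 4  bus=[BusRdX]  L5: P0=I P1=M P2=I P3=I  mem[L5]=66
11. P0: load  L5  bus=[BusRd,Flush]  L5: P0=S P1=S P2=I P3=I  mem[L5]=4
12. P0: load  L3  bus=[BusRd,Flush]  L3: P0=S P1=I P2=I P3=S  mem[L3]=1
13. P3: store L0 := 92  bus=[BusRdX]  L0: P0=I P1=I P2=I P3=M  mem[L0]=60
14. P2: store L4 := 7  bus=[BusRdX]  L4: P0=I P1=I P2=M P3=I  mem[L4]=10
15. P0: store L5 := 96  bus=[BusRdX]  L5: P0=M P1=I P2=I P3=I  mem[L5]=4
16. P2: load  L2  bus=[BusRd]  L2: P0=I P1=I P2=S P3=I  mem[L2]=30
17. P1: store L5 := 95  bus=[BusRdX,Flush]  L5: P0=I P1=M P2=I P3=I  mem[L5]=96
18. P2: load  L5  bus=[BusRd,Flush]  L5: P0=I P1=S P2=S P3=I  mem[L5]=95
19. P1: store L5 := 20  bus=[BusRdX]  L5: P0=I P1=M P2=I P3=I  mem[L5]=95
20. P1: load  L5  bus=[-]  L5: P0=I P1=M P2=I P3=I  mem[L5]=95
21. P3: load  L5  bus=[BusRd,Flush]  L5: P0=I P1=S P2=I P3=S  mem[L5]=20
22. P0: store L5 := 9  bus=[BusRdX]  L5: P0=M P1=I P2=I P3=I  mem[L5]=20
23. P3: store L5 := 35  bus=[BusRdX,Flush]  L5: P0=I P1=I P2=I P3=M  mem[L5]=9
24. P1: store L5 := 47  bus=[BusRdX,Flush]  L5: P0=I P1=M P2=I P3=I  mem[L5]=35
25. P0: load  L5  bus=[BusRd,Flush]  L5: P0=S P1=S P2=I P3=I  mem[L5]=47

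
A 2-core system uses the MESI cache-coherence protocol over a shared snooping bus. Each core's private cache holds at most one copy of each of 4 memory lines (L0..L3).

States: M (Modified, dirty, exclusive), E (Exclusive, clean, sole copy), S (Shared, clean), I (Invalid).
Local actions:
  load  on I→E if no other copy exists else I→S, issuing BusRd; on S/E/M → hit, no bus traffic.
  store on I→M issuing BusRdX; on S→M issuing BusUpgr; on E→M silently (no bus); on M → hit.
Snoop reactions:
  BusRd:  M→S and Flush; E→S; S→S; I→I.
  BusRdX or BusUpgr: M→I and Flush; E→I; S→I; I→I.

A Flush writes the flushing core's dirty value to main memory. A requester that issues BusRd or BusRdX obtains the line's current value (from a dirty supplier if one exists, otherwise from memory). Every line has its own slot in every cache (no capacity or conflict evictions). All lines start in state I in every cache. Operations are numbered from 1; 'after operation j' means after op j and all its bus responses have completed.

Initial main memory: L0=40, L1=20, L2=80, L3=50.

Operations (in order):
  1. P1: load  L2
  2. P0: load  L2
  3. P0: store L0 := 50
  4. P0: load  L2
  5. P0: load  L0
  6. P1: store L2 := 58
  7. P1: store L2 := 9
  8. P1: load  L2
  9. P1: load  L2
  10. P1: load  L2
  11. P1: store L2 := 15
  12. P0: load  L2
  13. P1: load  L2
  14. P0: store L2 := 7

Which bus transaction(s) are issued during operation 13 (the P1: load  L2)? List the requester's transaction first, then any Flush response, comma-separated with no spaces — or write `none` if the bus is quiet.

bus = none

  op1 P1: load  L2 → I/E on L2; bus BusRd; mem=80
  op2 P0: load  L2 → S/S on L2; bus BusRd; mem=80
  op3 P0: store L0 := 50 → M/I on L0; bus BusRdX; mem=40
  op4 P0: load  L2 → S/S on L2; bus (none); mem=80
  op5 P0: load  L0 → M/I on L0; bus (none); mem=40
  op6 P1: store L2 := 58 → I/M on L2; bus BusUpgr; mem=80
  op7 P1: store L2 := 9 → I/M on L2; bus (none); mem=80
  op8 P1: load  L2 → I/M on L2; bus (none); mem=80
  op9 P1: load  L2 → I/M on L2; bus (none); mem=80
  op10 P1: load  L2 → I/M on L2; bus (none); mem=80
  op11 P1: store L2 := 15 → I/M on L2; bus (none); mem=80
  op12 P0: load  L2 → S/S on L2; bus BusRd Flush; mem=15
  op13 P1: load  L2 → S/S on L2; bus (none); mem=15
  op14 P0: store L2 := 7 → M/I on L2; bus BusUpgr; mem=15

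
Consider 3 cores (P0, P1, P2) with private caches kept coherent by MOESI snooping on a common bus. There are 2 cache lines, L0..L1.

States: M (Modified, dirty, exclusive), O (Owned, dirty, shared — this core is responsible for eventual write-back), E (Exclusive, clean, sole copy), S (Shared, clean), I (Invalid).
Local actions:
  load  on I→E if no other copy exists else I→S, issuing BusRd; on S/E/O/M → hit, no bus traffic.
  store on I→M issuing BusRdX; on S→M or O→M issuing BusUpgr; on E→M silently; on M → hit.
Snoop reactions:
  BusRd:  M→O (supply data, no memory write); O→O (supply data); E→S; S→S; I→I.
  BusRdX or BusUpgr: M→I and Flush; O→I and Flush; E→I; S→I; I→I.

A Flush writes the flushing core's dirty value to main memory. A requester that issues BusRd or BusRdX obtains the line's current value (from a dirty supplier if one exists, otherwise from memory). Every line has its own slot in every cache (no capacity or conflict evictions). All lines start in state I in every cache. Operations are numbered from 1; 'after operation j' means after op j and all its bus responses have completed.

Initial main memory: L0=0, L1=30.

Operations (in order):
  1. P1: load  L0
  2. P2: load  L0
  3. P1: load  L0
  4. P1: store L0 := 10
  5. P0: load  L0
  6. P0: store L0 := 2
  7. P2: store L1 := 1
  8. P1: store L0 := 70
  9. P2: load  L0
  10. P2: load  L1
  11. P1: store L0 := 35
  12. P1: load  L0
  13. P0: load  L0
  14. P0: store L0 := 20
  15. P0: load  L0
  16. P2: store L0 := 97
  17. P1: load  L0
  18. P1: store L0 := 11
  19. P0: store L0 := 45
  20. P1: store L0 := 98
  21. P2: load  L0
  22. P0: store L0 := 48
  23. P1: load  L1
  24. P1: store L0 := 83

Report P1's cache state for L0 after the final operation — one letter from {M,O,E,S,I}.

  op1 P1: load  L0 → I/E/I on L0; bus BusRd; mem=0
  op2 P2: load  L0 → I/S/S on L0; bus BusRd; mem=0
  op3 P1: load  L0 → I/S/S on L0; bus (none); mem=0
  op4 P1: store L0 := 10 → I/M/I on L0; bus BusUpgr; mem=0
  op5 P0: load  L0 → S/O/I on L0; bus BusRd; mem=0
  op6 P0: store L0 := 2 → M/I/I on L0; bus BusUpgr Flush; mem=10
  op7 P2: store L1 := 1 → I/I/M on L1; bus BusRdX; mem=30
  op8 P1: store L0 := 70 → I/M/I on L0; bus BusRdX Flush; mem=2
  op9 P2: load  L0 → I/O/S on L0; bus BusRd; mem=2
  op10 P2: load  L1 → I/I/M on L1; bus (none); mem=30
  op11 P1: store L0 := 35 → I/M/I on L0; bus BusUpgr; mem=2
  op12 P1: load  L0 → I/M/I on L0; bus (none); mem=2
  op13 P0: load  L0 → S/O/I on L0; bus BusRd; mem=2
  op14 P0: store L0 := 20 → M/I/I on L0; bus BusUpgr Flush; mem=35
  op15 P0: load  L0 → M/I/I on L0; bus (none); mem=35
  op16 P2: store L0 := 97 → I/I/M on L0; bus BusRdX Flush; mem=20
  op17 P1: load  L0 → I/S/O on L0; bus BusRd; mem=20
  op18 P1: store L0 := 11 → I/M/I on L0; bus BusUpgr Flush; mem=97
  op19 P0: store L0 := 45 → M/I/I on L0; bus BusRdX Flush; mem=11
  op20 P1: store L0 := 98 → I/M/I on L0; bus BusRdX Flush; mem=45
  op21 P2: load  L0 → I/O/S on L0; bus BusRd; mem=45
  op22 P0: store L0 := 48 → M/I/I on L0; bus BusRdX Flush; mem=98
  op23 P1: load  L1 → I/S/O on L1; bus BusRd; mem=30
  op24 P1: store L0 := 83 → I/M/I on L0; bus BusRdX Flush; mem=48

state = M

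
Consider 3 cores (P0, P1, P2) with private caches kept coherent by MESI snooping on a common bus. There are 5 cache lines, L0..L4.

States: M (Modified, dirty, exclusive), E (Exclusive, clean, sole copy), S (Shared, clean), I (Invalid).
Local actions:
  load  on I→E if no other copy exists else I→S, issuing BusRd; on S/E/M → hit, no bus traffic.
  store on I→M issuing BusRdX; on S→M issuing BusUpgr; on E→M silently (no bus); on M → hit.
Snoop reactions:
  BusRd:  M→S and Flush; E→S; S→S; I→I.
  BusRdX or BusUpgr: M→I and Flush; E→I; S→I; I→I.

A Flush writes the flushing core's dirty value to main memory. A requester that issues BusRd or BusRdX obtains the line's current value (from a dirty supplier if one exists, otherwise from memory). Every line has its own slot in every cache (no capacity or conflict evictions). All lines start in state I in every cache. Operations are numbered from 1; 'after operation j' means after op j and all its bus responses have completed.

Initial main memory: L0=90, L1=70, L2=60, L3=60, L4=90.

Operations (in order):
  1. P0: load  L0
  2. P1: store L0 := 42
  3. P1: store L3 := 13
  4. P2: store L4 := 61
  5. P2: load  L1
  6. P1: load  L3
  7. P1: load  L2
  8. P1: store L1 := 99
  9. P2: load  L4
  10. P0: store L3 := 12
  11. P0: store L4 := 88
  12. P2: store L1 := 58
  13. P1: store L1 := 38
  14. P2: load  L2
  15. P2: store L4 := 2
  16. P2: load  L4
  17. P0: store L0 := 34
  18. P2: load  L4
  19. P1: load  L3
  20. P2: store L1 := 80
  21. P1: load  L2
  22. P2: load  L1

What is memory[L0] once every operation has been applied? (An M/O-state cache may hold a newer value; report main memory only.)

step 1: P0: load  L0  ⟶  EII  (L0)  txn=BusRd  M[L0]=90
step 2: P1: store L0 := 42  ⟶  IMI  (L0)  txn=BusRdX  M[L0]=90
step 3: P1: store L3 := 13  ⟶  IMI  (L3)  txn=BusRdX  M[L3]=60
step 4: P2: store L4 := 61  ⟶  IIM  (L4)  txn=BusRdX  M[L4]=90
step 5: P2: load  L1  ⟶  IIE  (L1)  txn=BusRd  M[L1]=70
step 6: P1: load  L3  ⟶  IMI  (L3)  txn=∅  M[L3]=60
step 7: P1: load  L2  ⟶  IEI  (L2)  txn=BusRd  M[L2]=60
step 8: P1: store L1 := 99  ⟶  IMI  (L1)  txn=BusRdX  M[L1]=70
step 9: P2: load  L4  ⟶  IIM  (L4)  txn=∅  M[L4]=90
step 10: P0: store L3 := 12  ⟶  MII  (L3)  txn=BusRdX+Flush  M[L3]=13
step 11: P0: store L4 := 88  ⟶  MII  (L4)  txn=BusRdX+Flush  M[L4]=61
step 12: P2: store L1 := 58  ⟶  IIM  (L1)  txn=BusRdX+Flush  M[L1]=99
step 13: P1: store L1 := 38  ⟶  IMI  (L1)  txn=BusRdX+Flush  M[L1]=58
step 14: P2: load  L2  ⟶  ISS  (L2)  txn=BusRd  M[L2]=60
step 15: P2: store L4 := 2  ⟶  IIM  (L4)  txn=BusRdX+Flush  M[L4]=88
step 16: P2: load  L4  ⟶  IIM  (L4)  txn=∅  M[L4]=88
step 17: P0: store L0 := 34  ⟶  MII  (L0)  txn=BusRdX+Flush  M[L0]=42
step 18: P2: load  L4  ⟶  IIM  (L4)  txn=∅  M[L4]=88
step 19: P1: load  L3  ⟶  SSI  (L3)  txn=BusRd+Flush  M[L3]=12
step 20: P2: store L1 := 80  ⟶  IIM  (L1)  txn=BusRdX+Flush  M[L1]=38
step 21: P1: load  L2  ⟶  ISS  (L2)  txn=∅  M[L2]=60
step 22: P2: load  L1  ⟶  IIM  (L1)  txn=∅  M[L1]=38

memory[L0] = 42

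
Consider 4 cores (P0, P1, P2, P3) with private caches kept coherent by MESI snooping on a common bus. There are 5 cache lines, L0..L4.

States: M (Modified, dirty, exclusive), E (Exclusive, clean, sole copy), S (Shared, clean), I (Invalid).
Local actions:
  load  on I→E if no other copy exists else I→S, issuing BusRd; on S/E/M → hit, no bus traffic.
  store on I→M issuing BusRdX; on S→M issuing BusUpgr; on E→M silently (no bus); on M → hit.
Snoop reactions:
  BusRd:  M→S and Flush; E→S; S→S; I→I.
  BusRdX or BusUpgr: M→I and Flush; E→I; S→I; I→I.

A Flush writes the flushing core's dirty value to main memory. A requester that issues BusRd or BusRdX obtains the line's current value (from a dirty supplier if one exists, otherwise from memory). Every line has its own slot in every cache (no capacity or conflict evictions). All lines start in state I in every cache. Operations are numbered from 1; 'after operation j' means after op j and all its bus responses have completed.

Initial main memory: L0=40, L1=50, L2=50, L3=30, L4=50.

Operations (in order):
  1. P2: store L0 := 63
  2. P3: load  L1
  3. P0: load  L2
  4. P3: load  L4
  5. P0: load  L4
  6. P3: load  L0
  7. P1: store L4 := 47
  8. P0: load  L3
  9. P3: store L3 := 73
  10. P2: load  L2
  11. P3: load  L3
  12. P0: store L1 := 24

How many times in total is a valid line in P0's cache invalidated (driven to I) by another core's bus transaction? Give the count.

invalidations = 2

[1] P2: store L0 := 63 | P0:I, P1:I, P2:M(63), P3:I | bus: BusRdX
[2] P3: load  L1 | P0:I, P1:I, P2:I, P3:E(50) | bus: BusRd
[3] P0: load  L2 | P0:E(50), P1:I, P2:I, P3:I | bus: BusRd
[4] P3: load  L4 | P0:I, P1:I, P2:I, P3:E(50) | bus: BusRd
[5] P0: load  L4 | P0:S(50), P1:I, P2:I, P3:S(50) | bus: BusRd
[6] P3: load  L0 | P0:I, P1:I, P2:S(63), P3:S(63) | bus: BusRd,Flush
[7] P1: store L4 := 47 | P0:I, P1:M(47), P2:I, P3:I | bus: BusRdX
[8] P0: load  L3 | P0:E(30), P1:I, P2:I, P3:I | bus: BusRd
[9] P3: store L3 := 73 | P0:I, P1:I, P2:I, P3:M(73) | bus: BusRdX
[10] P2: load  L2 | P0:S(50), P1:I, P2:S(50), P3:I | bus: BusRd
[11] P3: load  L3 | P0:I, P1:I, P2:I, P3:M(73) | bus: none
[12] P0: store L1 := 24 | P0:M(24), P1:I, P2:I, P3:I | bus: BusRdX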